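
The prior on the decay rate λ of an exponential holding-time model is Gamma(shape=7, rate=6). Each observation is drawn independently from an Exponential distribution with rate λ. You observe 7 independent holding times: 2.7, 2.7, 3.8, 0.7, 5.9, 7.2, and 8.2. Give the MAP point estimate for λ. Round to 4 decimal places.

The Exponential(rate=λ) likelihood is ∝ λ^n e^(−λΣtᵢ). Here n = 7 and Σtᵢ = 2.7 + 2.7 + 3.8 + 0.7 + 5.9 + 7.2 + 8.2 = 31.2.
Posterior ∝ λ^6e^(−6λ) · λ^7e^(−31.2λ) = λ^13e^(−37.2λ), i.e. Gamma(14, 37.2).
Mode = (a−1)/b = 13/37.2 ≈ 0.3495.

λ̂_MAP = 0.3495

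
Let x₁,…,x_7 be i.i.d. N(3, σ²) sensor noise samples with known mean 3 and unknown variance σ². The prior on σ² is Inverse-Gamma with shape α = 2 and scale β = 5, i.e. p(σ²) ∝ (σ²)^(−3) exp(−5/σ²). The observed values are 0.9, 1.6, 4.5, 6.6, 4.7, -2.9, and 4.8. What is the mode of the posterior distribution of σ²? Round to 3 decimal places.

σ̂²_MAP = 5.578

Sum of squared deviations about the known mean: SS = (0.9−3)² + (1.6−3)² + (4.5−3)² + (6.6−3)² + (4.7−3)² + (-2.9−3)² + (4.8−3)² = 62.52.
The Normal likelihood contributes (σ²)^(−n/2) exp(−SS/(2σ²)), so the posterior is Inverse-Gamma(α + n/2, β + SS/2) = Inverse-Gamma(5.5, 36.26).
The mode of Inverse-Gamma(a, b) is b/(a+1) = 36.26/6.5 ≈ 5.578.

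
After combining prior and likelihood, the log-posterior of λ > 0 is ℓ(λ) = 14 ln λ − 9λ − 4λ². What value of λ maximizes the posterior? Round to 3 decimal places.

λ̂_MAP = 0.875

ℓ'(λ) = 14/λ − 9 − 8λ. Setting this to zero and multiplying by λ: 8λ² + 9λ − 14 = 0.
λ = (−9 + √(9² + 4·8·14)) / (2·8) = (−9 + √529) / 16 = (−9 + 23)/16 = 7/8.
ℓ''(λ) = −14/λ² − 8 < 0, confirming a maximum.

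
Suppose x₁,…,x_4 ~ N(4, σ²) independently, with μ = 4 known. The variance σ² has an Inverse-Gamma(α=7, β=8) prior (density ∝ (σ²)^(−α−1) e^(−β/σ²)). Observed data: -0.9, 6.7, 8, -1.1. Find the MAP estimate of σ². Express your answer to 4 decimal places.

σ̂²_MAP = 4.4655

Sum of squared deviations about the known mean: SS = (-0.9−4)² + (6.7−4)² + (8−4)² + (-1.1−4)² = 73.31.
The Normal likelihood contributes (σ²)^(−n/2) exp(−SS/(2σ²)), so the posterior is Inverse-Gamma(α + n/2, β + SS/2) = Inverse-Gamma(9, 44.655).
The mode of Inverse-Gamma(a, b) is b/(a+1) = 44.655/10 ≈ 4.4655.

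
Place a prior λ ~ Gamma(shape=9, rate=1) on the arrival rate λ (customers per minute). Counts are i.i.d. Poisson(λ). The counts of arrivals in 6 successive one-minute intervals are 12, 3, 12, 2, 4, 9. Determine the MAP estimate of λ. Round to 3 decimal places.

λ̂_MAP = 7.143

Σxᵢ = 12+3+12+2+4+9 = 42, with n = 6.
Posterior ∝ λ^8e^(−1λ) · λ^42e^(−6λ) = λ^50e^(−7λ), i.e. Gamma(shape=51, rate=7).
The mode of a Gamma(a, b) with a ≥ 1 (shape–rate) is (a−1)/b = 50/7 ≈ 7.143.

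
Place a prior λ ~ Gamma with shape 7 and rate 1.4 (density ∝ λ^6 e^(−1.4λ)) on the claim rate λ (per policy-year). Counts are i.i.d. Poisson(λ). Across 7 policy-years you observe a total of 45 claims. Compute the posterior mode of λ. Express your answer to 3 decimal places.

Σxᵢ = 45, n = 7.
Posterior ∝ λ^6e^(−1.4λ) · λ^45e^(−7λ) = λ^51e^(−8.4λ), i.e. Gamma(shape=52, rate=8.4).
The mode of a Gamma(a, b) with a ≥ 1 (shape–rate) is (a−1)/b = 51/8.4 ≈ 6.071.

λ̂_MAP = 6.071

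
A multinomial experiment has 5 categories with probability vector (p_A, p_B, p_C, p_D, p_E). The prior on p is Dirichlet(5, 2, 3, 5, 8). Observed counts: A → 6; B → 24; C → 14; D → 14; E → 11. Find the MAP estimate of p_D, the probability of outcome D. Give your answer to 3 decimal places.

MAP estimate of p_D = 0.207

The posterior is Dirichlet(αᵢ + nᵢ) = Dirichlet(11, 26, 17, 19, 19).
For a Dirichlet(a₁,…,a_K) with all aᵢ > 1, the mode has j-th component (aⱼ − 1)/(Σaᵢ − K).
Here Σaᵢ = 92 and K = 5, so p_D = (19 − 1)/(92 − 5) = 18/87 ≈ 0.207.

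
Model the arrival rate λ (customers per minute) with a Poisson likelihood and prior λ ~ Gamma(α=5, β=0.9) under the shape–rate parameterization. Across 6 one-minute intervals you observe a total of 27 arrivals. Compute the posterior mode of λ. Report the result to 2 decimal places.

λ̂_MAP = 4.49

Σxᵢ = 27, n = 6.
Posterior ∝ λ^4e^(−0.9λ) · λ^27e^(−6λ) = λ^31e^(−6.9λ), i.e. Gamma(shape=32, rate=6.9).
The mode of a Gamma(a, b) with a ≥ 1 (shape–rate) is (a−1)/b = 31/6.9 ≈ 4.49.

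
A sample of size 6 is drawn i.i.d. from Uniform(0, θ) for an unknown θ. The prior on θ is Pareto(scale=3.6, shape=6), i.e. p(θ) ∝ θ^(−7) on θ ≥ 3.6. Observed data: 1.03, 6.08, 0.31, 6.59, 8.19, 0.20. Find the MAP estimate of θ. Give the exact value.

θ̂_MAP = 8.19

The Uniform(0, θ) likelihood is θ^(−n) for θ ≥ max(xᵢ), zero otherwise. Here max(xᵢ) = 8.19.
Posterior ∝ θ^(−7) · θ^(−6) = θ^(−13) on θ ≥ max(3.6, 8.19) = 8.19.
This density is strictly decreasing in θ, so the posterior mode lies at the lower boundary of the support.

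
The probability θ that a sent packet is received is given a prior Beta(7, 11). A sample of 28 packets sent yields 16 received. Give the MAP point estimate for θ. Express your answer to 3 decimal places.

Prior: Beta(7, 11).
Data: 16 successes in 28 trials. The binomial likelihood contributes θ^16(1−θ)^12, so the posterior is Beta(7+16, 11+12) = Beta(23, 23).
For Beta(a, b) with a, b > 1 the mode is (a−1)/(a+b−2) = 22/44 ≈ 0.500.

θ̂_MAP = 0.500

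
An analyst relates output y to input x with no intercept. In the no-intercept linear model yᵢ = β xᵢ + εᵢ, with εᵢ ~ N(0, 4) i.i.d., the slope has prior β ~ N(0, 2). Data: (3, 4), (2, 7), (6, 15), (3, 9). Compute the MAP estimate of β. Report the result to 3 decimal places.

β̂_MAP = 2.383

log p(β | y) = −Σ(yᵢ − βxᵢ)²/(2·4) − β²/(2·2) + const.
Setting the derivative to zero: Σxᵢ(yᵢ − βxᵢ)/4 − β/2 = 0, so β = Σxᵢyᵢ / (Σxᵢ² + σ²/τ²).
Σxᵢyᵢ = 3·4 + 2·7 + 6·15 + 3·9 = 143; Σxᵢ² = 58; σ²/τ² = 2.
β̂_MAP = 143 / (58 + 2) = 143/60 ≈ 2.383.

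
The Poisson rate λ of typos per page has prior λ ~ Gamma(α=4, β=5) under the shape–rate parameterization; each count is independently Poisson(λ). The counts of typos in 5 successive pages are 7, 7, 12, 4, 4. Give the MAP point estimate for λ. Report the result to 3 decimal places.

λ̂_MAP = 3.700

Σxᵢ = 7+7+12+4+4 = 34, with n = 5.
Posterior ∝ λ^3e^(−5λ) · λ^34e^(−5λ) = λ^37e^(−10λ), i.e. Gamma(shape=38, rate=10).
The mode of a Gamma(a, b) with a ≥ 1 (shape–rate) is (a−1)/b = 37/10 ≈ 3.700.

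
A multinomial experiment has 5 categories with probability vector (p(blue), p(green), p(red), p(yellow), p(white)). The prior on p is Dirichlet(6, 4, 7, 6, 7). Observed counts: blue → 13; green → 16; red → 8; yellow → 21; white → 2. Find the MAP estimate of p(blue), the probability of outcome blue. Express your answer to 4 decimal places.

MAP estimate of p(blue) = 0.2118

The posterior is Dirichlet(αᵢ + nᵢ) = Dirichlet(19, 20, 15, 27, 9).
For a Dirichlet(a₁,…,a_K) with all aᵢ > 1, the mode has j-th component (aⱼ − 1)/(Σaᵢ − K).
Here Σaᵢ = 90 and K = 5, so p(blue) = (19 − 1)/(90 − 5) = 18/85 ≈ 0.2118.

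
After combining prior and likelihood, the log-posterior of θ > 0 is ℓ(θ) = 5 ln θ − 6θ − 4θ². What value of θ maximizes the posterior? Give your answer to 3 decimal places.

θ̂_MAP = 0.500

ℓ'(θ) = 5/θ − 6 − 8θ. Setting this to zero and multiplying by θ: 8θ² + 6θ − 5 = 0.
θ = (−6 + √(6² + 4·8·5)) / (2·8) = (−6 + √196) / 16 = (−6 + 14)/16 = 1/2.
ℓ''(θ) = −5/θ² − 8 < 0, confirming a maximum.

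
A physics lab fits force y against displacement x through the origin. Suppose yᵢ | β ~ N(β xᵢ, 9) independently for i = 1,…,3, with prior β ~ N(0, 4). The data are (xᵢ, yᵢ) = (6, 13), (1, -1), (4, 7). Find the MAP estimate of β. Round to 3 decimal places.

β̂_MAP = 1.900

log p(β | y) = −Σ(yᵢ − βxᵢ)²/(2·9) − β²/(2·4) + const.
Setting the derivative to zero: Σxᵢ(yᵢ − βxᵢ)/9 − β/4 = 0, so β = Σxᵢyᵢ / (Σxᵢ² + σ²/τ²).
Σxᵢyᵢ = 6·13 + 1·(-1) + 4·7 = 105; Σxᵢ² = 53; σ²/τ² = 2.25.
β̂_MAP = 105 / (53 + 2.25) = 105/55.25 ≈ 1.900.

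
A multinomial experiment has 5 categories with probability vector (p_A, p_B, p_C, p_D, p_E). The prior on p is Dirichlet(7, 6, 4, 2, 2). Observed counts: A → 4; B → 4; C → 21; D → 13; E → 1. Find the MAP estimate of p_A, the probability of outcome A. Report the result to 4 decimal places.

MAP estimate of p_A = 0.1695

The posterior is Dirichlet(αᵢ + nᵢ) = Dirichlet(11, 10, 25, 15, 3).
For a Dirichlet(a₁,…,a_K) with all aᵢ > 1, the mode has j-th component (aⱼ − 1)/(Σaᵢ − K).
Here Σaᵢ = 64 and K = 5, so p_A = (11 − 1)/(64 − 5) = 10/59 ≈ 0.1695.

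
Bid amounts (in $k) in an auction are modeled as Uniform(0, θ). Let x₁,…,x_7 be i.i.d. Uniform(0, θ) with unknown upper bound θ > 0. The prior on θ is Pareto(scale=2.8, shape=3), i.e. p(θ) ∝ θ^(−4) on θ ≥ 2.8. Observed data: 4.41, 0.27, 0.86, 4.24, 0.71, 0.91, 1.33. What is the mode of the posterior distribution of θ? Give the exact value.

θ̂_MAP = 4.41

The Uniform(0, θ) likelihood is θ^(−n) for θ ≥ max(xᵢ), zero otherwise. Here max(xᵢ) = 4.41.
Posterior ∝ θ^(−4) · θ^(−7) = θ^(−11) on θ ≥ max(2.8, 4.41) = 4.41.
This density is strictly decreasing in θ, so the posterior mode lies at the lower boundary of the support.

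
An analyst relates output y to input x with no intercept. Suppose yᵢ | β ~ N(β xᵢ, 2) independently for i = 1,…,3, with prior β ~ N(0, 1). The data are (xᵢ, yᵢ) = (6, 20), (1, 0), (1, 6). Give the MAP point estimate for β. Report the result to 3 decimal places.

β̂_MAP = 3.150

log p(β | y) = −Σ(yᵢ − βxᵢ)²/(2·2) − β²/(2·1) + const.
Setting the derivative to zero: Σxᵢ(yᵢ − βxᵢ)/2 − β/1 = 0, so β = Σxᵢyᵢ / (Σxᵢ² + σ²/τ²).
Σxᵢyᵢ = 6·20 + 1·0 + 1·6 = 126; Σxᵢ² = 38; σ²/τ² = 2.
β̂_MAP = 126 / (38 + 2) = 126/40 ≈ 3.150.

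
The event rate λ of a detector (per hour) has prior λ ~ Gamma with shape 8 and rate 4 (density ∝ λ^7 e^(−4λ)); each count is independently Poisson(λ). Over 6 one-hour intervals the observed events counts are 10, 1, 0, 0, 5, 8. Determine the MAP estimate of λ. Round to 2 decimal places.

λ̂_MAP = 3.10

Σxᵢ = 10+1+0+0+5+8 = 24, with n = 6.
Posterior ∝ λ^7e^(−4λ) · λ^24e^(−6λ) = λ^31e^(−10λ), i.e. Gamma(shape=32, rate=10).
The mode of a Gamma(a, b) with a ≥ 1 (shape–rate) is (a−1)/b = 31/10 ≈ 3.10.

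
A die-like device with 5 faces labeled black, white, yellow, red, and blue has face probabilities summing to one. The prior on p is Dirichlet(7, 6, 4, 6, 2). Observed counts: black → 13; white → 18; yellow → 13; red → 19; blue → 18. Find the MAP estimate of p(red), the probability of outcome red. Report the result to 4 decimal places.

The posterior is Dirichlet(αᵢ + nᵢ) = Dirichlet(20, 24, 17, 25, 20).
For a Dirichlet(a₁,…,a_K) with all aᵢ > 1, the mode has j-th component (aⱼ − 1)/(Σaᵢ − K).
Here Σaᵢ = 106 and K = 5, so p(red) = (25 − 1)/(106 − 5) = 24/101 ≈ 0.2376.

MAP estimate of p(red) = 0.2376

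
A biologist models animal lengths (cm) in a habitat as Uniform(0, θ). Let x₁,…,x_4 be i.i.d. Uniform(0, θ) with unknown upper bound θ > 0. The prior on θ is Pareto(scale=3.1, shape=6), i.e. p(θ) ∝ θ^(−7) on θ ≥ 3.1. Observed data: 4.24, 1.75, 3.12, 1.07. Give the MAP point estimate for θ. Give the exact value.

θ̂_MAP = 4.24

The Uniform(0, θ) likelihood is θ^(−n) for θ ≥ max(xᵢ), zero otherwise. Here max(xᵢ) = 4.24.
Posterior ∝ θ^(−7) · θ^(−4) = θ^(−11) on θ ≥ max(3.1, 4.24) = 4.24.
This density is strictly decreasing in θ, so the posterior mode lies at the lower boundary of the support.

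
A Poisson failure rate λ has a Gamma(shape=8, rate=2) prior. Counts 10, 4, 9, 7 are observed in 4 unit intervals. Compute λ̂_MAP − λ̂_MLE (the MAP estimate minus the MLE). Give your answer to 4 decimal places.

MAP − MLE = -1.3333

Σxᵢ = 30. Posterior is Gamma(38, 6); MAP = (38−1)/6 = 37/6 ≈ 6.16667.
MLE = x̄ = 30/4 ≈ 7.50000.
Difference = 37/6 − 30/4 = -4/3 ≈ -1.3333.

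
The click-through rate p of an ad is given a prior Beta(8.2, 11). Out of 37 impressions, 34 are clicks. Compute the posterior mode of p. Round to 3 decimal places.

p̂_MAP = 0.760

Prior: Beta(8.2, 11).
Data: 34 successes in 37 trials. The binomial likelihood contributes p^34(1−p)^3, so the posterior is Beta(8.2+34, 11+3) = Beta(42.2, 14).
For Beta(a, b) with a, b > 1 the mode is (a−1)/(a+b−2) = 41.2/54.2 ≈ 0.760.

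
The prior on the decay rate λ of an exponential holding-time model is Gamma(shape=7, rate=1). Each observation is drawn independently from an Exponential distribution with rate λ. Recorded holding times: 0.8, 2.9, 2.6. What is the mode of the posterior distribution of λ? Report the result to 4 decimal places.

The Exponential(rate=λ) likelihood is ∝ λ^n e^(−λΣtᵢ). Here n = 3 and Σtᵢ = 0.8 + 2.9 + 2.6 = 6.3.
Posterior ∝ λ^6e^(−1λ) · λ^3e^(−6.3λ) = λ^9e^(−7.3λ), i.e. Gamma(10, 7.3).
Mode = (a−1)/b = 9/7.3 ≈ 1.2329.

λ̂_MAP = 1.2329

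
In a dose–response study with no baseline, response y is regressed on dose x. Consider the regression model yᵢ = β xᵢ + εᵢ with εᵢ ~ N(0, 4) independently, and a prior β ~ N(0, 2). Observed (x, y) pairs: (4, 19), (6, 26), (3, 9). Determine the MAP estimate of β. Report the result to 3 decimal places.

β̂_MAP = 4.111

log p(β | y) = −Σ(yᵢ − βxᵢ)²/(2·4) − β²/(2·2) + const.
Setting the derivative to zero: Σxᵢ(yᵢ − βxᵢ)/4 − β/2 = 0, so β = Σxᵢyᵢ / (Σxᵢ² + σ²/τ²).
Σxᵢyᵢ = 4·19 + 6·26 + 3·9 = 259; Σxᵢ² = 61; σ²/τ² = 2.
β̂_MAP = 259 / (61 + 2) = 259/63 ≈ 4.111.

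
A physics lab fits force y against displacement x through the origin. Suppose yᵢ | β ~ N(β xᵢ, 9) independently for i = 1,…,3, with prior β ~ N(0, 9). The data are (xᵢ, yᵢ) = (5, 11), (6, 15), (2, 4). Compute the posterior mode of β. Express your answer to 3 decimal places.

β̂_MAP = 2.318

log p(β | y) = −Σ(yᵢ − βxᵢ)²/(2·9) − β²/(2·9) + const.
Setting the derivative to zero: Σxᵢ(yᵢ − βxᵢ)/9 − β/9 = 0, so β = Σxᵢyᵢ / (Σxᵢ² + σ²/τ²).
Σxᵢyᵢ = 5·11 + 6·15 + 2·4 = 153; Σxᵢ² = 65; σ²/τ² = 1.
β̂_MAP = 153 / (65 + 1) = 153/66 ≈ 2.318.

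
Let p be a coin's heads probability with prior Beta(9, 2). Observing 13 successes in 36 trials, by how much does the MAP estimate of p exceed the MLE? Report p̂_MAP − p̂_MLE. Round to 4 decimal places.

Posterior is Beta(22, 25); MAP = (22−1)/(47−2) = 21/45 ≈ 0.46667.
MLE ignores the prior: p̂_MLE = k/n = 13/36 ≈ 0.36111.
Difference = 21/45 − 13/36 = 19/180 ≈ 0.1056.

MAP − MLE = 0.1056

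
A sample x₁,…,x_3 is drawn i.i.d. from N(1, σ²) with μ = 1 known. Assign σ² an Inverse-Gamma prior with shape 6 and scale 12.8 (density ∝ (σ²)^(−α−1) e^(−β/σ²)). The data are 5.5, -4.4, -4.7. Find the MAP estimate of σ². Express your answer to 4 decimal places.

Sum of squared deviations about the known mean: SS = (5.5−1)² + (-4.4−1)² + (-4.7−1)² = 81.9.
The Normal likelihood contributes (σ²)^(−n/2) exp(−SS/(2σ²)), so the posterior is Inverse-Gamma(α + n/2, β + SS/2) = Inverse-Gamma(7.5, 53.75).
The mode of Inverse-Gamma(a, b) is b/(a+1) = 53.75/8.5 ≈ 6.3235.

σ̂²_MAP = 6.3235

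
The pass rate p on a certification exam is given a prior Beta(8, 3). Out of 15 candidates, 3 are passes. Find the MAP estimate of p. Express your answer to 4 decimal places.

Prior: Beta(8, 3).
Data: 3 successes in 15 trials. The binomial likelihood contributes p^3(1−p)^12, so the posterior is Beta(8+3, 3+12) = Beta(11, 15).
For Beta(a, b) with a, b > 1 the mode is (a−1)/(a+b−2) = 10/24 ≈ 0.4167.

p̂_MAP = 0.4167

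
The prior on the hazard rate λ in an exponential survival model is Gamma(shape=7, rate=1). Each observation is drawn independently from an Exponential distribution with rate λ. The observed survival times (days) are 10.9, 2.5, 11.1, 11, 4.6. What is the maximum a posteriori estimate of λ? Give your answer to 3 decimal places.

The Exponential(rate=λ) likelihood is ∝ λ^n e^(−λΣtᵢ). Here n = 5 and Σtᵢ = 10.9 + 2.5 + 11.1 + 11 + 4.6 = 40.1.
Posterior ∝ λ^6e^(−1λ) · λ^5e^(−40.1λ) = λ^11e^(−41.1λ), i.e. Gamma(12, 41.1).
Mode = (a−1)/b = 11/41.1 ≈ 0.268.

λ̂_MAP = 0.268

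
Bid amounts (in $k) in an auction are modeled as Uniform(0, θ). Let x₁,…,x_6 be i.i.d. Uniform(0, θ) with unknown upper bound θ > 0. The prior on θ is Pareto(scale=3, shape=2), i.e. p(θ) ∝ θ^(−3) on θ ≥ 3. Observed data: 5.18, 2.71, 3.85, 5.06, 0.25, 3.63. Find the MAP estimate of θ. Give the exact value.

The Uniform(0, θ) likelihood is θ^(−n) for θ ≥ max(xᵢ), zero otherwise. Here max(xᵢ) = 5.18.
Posterior ∝ θ^(−3) · θ^(−6) = θ^(−9) on θ ≥ max(3, 5.18) = 5.18.
This density is strictly decreasing in θ, so the posterior mode lies at the lower boundary of the support.

θ̂_MAP = 5.18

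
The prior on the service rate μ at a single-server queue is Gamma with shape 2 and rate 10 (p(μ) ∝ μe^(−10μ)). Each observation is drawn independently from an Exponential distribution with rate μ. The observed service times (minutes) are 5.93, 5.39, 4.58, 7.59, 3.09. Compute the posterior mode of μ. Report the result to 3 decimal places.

The Exponential(rate=μ) likelihood is ∝ μ^n e^(−μΣtᵢ). Here n = 5 and Σtᵢ = 5.93 + 5.39 + 4.58 + 7.59 + 3.09 = 26.58.
Posterior ∝ μe^(−10μ) · μ^5e^(−26.58μ) = μ^6e^(−36.58μ), i.e. Gamma(7, 36.58).
Mode = (a−1)/b = 6/36.58 ≈ 0.164.

μ̂_MAP = 0.164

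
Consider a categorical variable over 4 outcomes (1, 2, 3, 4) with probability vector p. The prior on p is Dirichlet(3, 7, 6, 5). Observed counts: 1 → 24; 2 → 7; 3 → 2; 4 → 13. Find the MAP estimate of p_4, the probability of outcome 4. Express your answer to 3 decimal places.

The posterior is Dirichlet(αᵢ + nᵢ) = Dirichlet(27, 14, 8, 18).
For a Dirichlet(a₁,…,a_K) with all aᵢ > 1, the mode has j-th component (aⱼ − 1)/(Σaᵢ − K).
Here Σaᵢ = 67 and K = 4, so p_4 = (18 − 1)/(67 − 4) = 17/63 ≈ 0.270.

MAP estimate: 0.270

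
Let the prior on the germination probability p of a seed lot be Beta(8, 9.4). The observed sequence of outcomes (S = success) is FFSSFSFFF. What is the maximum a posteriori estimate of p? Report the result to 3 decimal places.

Prior: Beta(8, 9.4).
Data: 3 successes in 9 trials (from the sequence). The binomial likelihood contributes p^3(1−p)^6, so the posterior is Beta(8+3, 9.4+6) = Beta(11, 15.4).
For Beta(a, b) with a, b > 1 the mode is (a−1)/(a+b−2) = 10/24.4 ≈ 0.410.

p̂_MAP = 0.410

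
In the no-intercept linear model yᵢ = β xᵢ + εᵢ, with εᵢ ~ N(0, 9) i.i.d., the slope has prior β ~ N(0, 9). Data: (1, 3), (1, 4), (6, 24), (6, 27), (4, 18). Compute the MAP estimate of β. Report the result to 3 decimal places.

log p(β | y) = −Σ(yᵢ − βxᵢ)²/(2·9) − β²/(2·9) + const.
Setting the derivative to zero: Σxᵢ(yᵢ − βxᵢ)/9 − β/9 = 0, so β = Σxᵢyᵢ / (Σxᵢ² + σ²/τ²).
Σxᵢyᵢ = 1·3 + 1·4 + 6·24 + 6·27 + 4·18 = 385; Σxᵢ² = 90; σ²/τ² = 1.
β̂_MAP = 385 / (90 + 1) = 385/91 ≈ 4.231.

β̂_MAP = 4.231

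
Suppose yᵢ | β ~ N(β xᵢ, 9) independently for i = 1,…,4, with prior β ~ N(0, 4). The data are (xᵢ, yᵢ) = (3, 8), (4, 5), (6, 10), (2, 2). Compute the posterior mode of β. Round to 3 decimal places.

log p(β | y) = −Σ(yᵢ − βxᵢ)²/(2·9) − β²/(2·4) + const.
Setting the derivative to zero: Σxᵢ(yᵢ − βxᵢ)/9 − β/4 = 0, so β = Σxᵢyᵢ / (Σxᵢ² + σ²/τ²).
Σxᵢyᵢ = 3·8 + 4·5 + 6·10 + 2·2 = 108; Σxᵢ² = 65; σ²/τ² = 2.25.
β̂_MAP = 108 / (65 + 2.25) = 108/67.25 ≈ 1.606.

β̂_MAP = 1.606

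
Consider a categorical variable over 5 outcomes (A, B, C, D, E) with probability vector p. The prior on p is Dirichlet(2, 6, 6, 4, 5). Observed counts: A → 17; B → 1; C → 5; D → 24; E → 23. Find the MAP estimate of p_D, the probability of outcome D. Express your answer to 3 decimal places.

MAP estimate of p_D = 0.307

The posterior is Dirichlet(αᵢ + nᵢ) = Dirichlet(19, 7, 11, 28, 28).
For a Dirichlet(a₁,…,a_K) with all aᵢ > 1, the mode has j-th component (aⱼ − 1)/(Σaᵢ − K).
Here Σaᵢ = 93 and K = 5, so p_D = (28 − 1)/(93 − 5) = 27/88 ≈ 0.307.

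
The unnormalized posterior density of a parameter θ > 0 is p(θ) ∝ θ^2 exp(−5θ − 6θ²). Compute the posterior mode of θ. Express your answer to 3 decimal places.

θ̂_MAP = 0.250

ℓ'(θ) = 2/θ − 5 − 12θ. Setting this to zero and multiplying by θ: 12θ² + 5θ − 2 = 0.
θ = (−5 + √(5² + 4·12·2)) / (2·12) = (−5 + √121) / 24 = (−5 + 11)/24 = 1/4.
ℓ''(θ) = −2/θ² − 12 < 0, confirming a maximum.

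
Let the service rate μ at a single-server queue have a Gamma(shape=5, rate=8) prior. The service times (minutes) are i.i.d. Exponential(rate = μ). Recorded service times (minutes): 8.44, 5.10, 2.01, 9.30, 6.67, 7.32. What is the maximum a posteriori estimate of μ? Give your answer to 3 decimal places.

The Exponential(rate=μ) likelihood is ∝ μ^n e^(−μΣtᵢ). Here n = 6 and Σtᵢ = 8.44 + 5.10 + 2.01 + 9.30 + 6.67 + 7.32 = 38.84.
Posterior ∝ μ^4e^(−8μ) · μ^6e^(−38.84μ) = μ^10e^(−46.84μ), i.e. Gamma(11, 46.84).
Mode = (a−1)/b = 10/46.84 ≈ 0.213.

μ̂_MAP = 0.213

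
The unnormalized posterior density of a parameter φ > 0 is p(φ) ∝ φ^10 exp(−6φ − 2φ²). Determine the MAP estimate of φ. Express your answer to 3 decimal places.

ℓ'(φ) = 10/φ − 6 − 4φ. Setting this to zero and multiplying by φ: 4φ² + 6φ − 10 = 0.
φ = (−6 + √(6² + 4·4·10)) / (2·4) = (−6 + √196) / 8 = (−6 + 14)/8 = 1.
ℓ''(φ) = −10/φ² − 4 < 0, confirming a maximum.

φ̂_MAP = 1.000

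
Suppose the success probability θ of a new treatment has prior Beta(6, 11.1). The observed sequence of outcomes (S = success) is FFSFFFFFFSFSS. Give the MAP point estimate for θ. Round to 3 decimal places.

θ̂_MAP = 0.320

Prior: Beta(6, 11.1).
Data: 4 successes in 13 trials (from the sequence). The binomial likelihood contributes θ^4(1−θ)^9, so the posterior is Beta(6+4, 11.1+9) = Beta(10, 20.1).
For Beta(a, b) with a, b > 1 the mode is (a−1)/(a+b−2) = 9/28.1 ≈ 0.320.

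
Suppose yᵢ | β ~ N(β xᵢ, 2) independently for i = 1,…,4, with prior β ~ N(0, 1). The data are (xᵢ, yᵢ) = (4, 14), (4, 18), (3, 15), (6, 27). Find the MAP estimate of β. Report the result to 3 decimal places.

log p(β | y) = −Σ(yᵢ − βxᵢ)²/(2·2) − β²/(2·1) + const.
Setting the derivative to zero: Σxᵢ(yᵢ − βxᵢ)/2 − β/1 = 0, so β = Σxᵢyᵢ / (Σxᵢ² + σ²/τ²).
Σxᵢyᵢ = 4·14 + 4·18 + 3·15 + 6·27 = 335; Σxᵢ² = 77; σ²/τ² = 2.
β̂_MAP = 335 / (77 + 2) = 335/79 ≈ 4.241.

β̂_MAP = 4.241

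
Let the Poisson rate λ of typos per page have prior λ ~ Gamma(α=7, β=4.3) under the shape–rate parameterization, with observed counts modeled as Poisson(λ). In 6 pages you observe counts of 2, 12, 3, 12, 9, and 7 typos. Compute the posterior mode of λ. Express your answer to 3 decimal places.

Σxᵢ = 2+12+3+12+9+7 = 45, with n = 6.
Posterior ∝ λ^6e^(−4.3λ) · λ^45e^(−6λ) = λ^51e^(−10.3λ), i.e. Gamma(shape=52, rate=10.3).
The mode of a Gamma(a, b) with a ≥ 1 (shape–rate) is (a−1)/b = 51/10.3 ≈ 4.951.

λ̂_MAP = 4.951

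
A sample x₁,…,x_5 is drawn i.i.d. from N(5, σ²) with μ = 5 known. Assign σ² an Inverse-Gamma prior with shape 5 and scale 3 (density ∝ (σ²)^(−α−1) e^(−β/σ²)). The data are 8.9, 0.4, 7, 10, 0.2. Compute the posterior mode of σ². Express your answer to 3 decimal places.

σ̂²_MAP = 5.554

Sum of squared deviations about the known mean: SS = (8.9−5)² + (0.4−5)² + (7−5)² + (10−5)² + (0.2−5)² = 88.41.
The Normal likelihood contributes (σ²)^(−n/2) exp(−SS/(2σ²)), so the posterior is Inverse-Gamma(α + n/2, β + SS/2) = Inverse-Gamma(7.5, 47.205).
The mode of Inverse-Gamma(a, b) is b/(a+1) = 47.205/8.5 ≈ 5.554.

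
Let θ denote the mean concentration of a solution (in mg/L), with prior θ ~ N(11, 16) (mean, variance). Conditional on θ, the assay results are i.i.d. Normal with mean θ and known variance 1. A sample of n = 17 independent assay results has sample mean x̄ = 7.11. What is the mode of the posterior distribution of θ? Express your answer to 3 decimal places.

n = 17, x̄ = 7.11.
For a Normal prior and Normal likelihood with known variance, the posterior is Normal; its mode equals its mean, the precision-weighted average.
Prior precision 1/σ₀² = 1/16 = 0.0625; data precision n/σ² = 17/1 = 17.
θ̂ = (0.0625·11 + 17·7.11) / (0.0625 + 17) = 121.5575/17.0625 = 48623/6825 ≈ 7.124.

θ̂_MAP = 7.124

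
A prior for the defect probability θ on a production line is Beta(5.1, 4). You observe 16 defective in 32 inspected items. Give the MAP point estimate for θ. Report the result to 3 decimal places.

θ̂_MAP = 0.514

Prior: Beta(5.1, 4).
Data: 16 successes in 32 trials. The binomial likelihood contributes θ^16(1−θ)^16, so the posterior is Beta(5.1+16, 4+16) = Beta(21.1, 20).
For Beta(a, b) with a, b > 1 the mode is (a−1)/(a+b−2) = 20.1/39.1 ≈ 0.514.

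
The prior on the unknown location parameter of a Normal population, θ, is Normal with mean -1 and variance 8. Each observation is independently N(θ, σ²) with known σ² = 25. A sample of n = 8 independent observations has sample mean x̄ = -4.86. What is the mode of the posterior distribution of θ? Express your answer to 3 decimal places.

n = 8, x̄ = -4.86.
For a Normal prior and Normal likelihood with known variance, the posterior is Normal; its mode equals its mean, the precision-weighted average.
Prior precision 1/σ₀² = 1/8 = 0.125; data precision n/σ² = 8/25 = 0.32.
θ̂ = (0.125·(-1) + 0.32·(-4.86)) / (0.125 + 0.32) = (-1.6802)/0.445 = -8401/2225 ≈ -3.776.

θ̂_MAP = -3.776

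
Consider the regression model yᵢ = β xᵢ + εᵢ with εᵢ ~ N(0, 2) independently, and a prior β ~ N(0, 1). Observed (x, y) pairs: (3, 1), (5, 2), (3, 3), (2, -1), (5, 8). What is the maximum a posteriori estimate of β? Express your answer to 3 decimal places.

log p(β | y) = −Σ(yᵢ − βxᵢ)²/(2·2) − β²/(2·1) + const.
Setting the derivative to zero: Σxᵢ(yᵢ − βxᵢ)/2 − β/1 = 0, so β = Σxᵢyᵢ / (Σxᵢ² + σ²/τ²).
Σxᵢyᵢ = 3·1 + 5·2 + 3·3 + 2·(-1) + 5·8 = 60; Σxᵢ² = 72; σ²/τ² = 2.
β̂_MAP = 60 / (72 + 2) = 60/74 ≈ 0.811.

β̂_MAP = 0.811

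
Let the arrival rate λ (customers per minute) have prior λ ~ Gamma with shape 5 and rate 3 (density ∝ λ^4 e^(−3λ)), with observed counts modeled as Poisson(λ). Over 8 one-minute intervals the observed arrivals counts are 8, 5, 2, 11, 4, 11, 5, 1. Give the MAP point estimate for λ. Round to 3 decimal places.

λ̂_MAP = 4.636

Σxᵢ = 8+5+2+11+4+11+5+1 = 47, with n = 8.
Posterior ∝ λ^4e^(−3λ) · λ^47e^(−8λ) = λ^51e^(−11λ), i.e. Gamma(shape=52, rate=11).
The mode of a Gamma(a, b) with a ≥ 1 (shape–rate) is (a−1)/b = 51/11 ≈ 4.636.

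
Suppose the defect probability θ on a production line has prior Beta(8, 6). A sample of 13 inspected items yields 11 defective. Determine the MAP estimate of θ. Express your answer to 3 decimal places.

Prior: Beta(8, 6).
Data: 11 successes in 13 trials. The binomial likelihood contributes θ^11(1−θ)^2, so the posterior is Beta(8+11, 6+2) = Beta(19, 8).
For Beta(a, b) with a, b > 1 the mode is (a−1)/(a+b−2) = 18/25 ≈ 0.720.

θ̂_MAP = 0.720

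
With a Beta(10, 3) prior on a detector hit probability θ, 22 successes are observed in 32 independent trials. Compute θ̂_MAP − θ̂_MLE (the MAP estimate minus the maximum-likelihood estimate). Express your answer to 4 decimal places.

Posterior is Beta(32, 13); MAP = (32−1)/(45−2) = 31/43 ≈ 0.72093.
MLE ignores the prior: θ̂_MLE = k/n = 22/32 ≈ 0.68750.
Difference = 31/43 − 22/32 = 23/688 ≈ 0.0334.

MAP − MLE = 0.0334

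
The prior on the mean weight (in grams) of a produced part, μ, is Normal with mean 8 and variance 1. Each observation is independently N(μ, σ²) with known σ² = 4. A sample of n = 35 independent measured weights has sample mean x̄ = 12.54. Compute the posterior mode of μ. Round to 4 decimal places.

μ̂_MAP = 12.0744

n = 35, x̄ = 12.54.
For a Normal prior and Normal likelihood with known variance, the posterior is Normal; its mode equals its mean, the precision-weighted average.
Prior precision 1/σ₀² = 1/1 = 1; data precision n/σ² = 35/4 = 8.75.
μ̂ = (1·8 + 8.75·12.54) / (1 + 8.75) = 117.725/9.75 = 4709/390 ≈ 12.0744.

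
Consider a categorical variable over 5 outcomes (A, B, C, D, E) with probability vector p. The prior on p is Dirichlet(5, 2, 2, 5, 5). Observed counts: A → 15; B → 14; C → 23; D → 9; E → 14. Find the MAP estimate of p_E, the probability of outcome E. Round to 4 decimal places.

The posterior is Dirichlet(αᵢ + nᵢ) = Dirichlet(20, 16, 25, 14, 19).
For a Dirichlet(a₁,…,a_K) with all aᵢ > 1, the mode has j-th component (aⱼ − 1)/(Σaᵢ − K).
Here Σaᵢ = 94 and K = 5, so p_E = (19 − 1)/(94 − 5) = 18/89 ≈ 0.2022.

MAP estimate of p_E = 0.2022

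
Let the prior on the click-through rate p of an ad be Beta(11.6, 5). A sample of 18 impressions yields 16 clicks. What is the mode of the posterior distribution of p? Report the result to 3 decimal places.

p̂_MAP = 0.816

Prior: Beta(11.6, 5).
Data: 16 successes in 18 trials. The binomial likelihood contributes p^16(1−p)^2, so the posterior is Beta(11.6+16, 5+2) = Beta(27.6, 7).
For Beta(a, b) with a, b > 1 the mode is (a−1)/(a+b−2) = 26.6/32.6 ≈ 0.816.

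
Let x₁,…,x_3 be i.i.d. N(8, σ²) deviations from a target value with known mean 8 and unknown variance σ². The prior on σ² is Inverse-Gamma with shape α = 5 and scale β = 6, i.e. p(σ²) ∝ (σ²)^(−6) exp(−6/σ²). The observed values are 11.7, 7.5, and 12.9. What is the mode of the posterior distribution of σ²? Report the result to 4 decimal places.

σ̂²_MAP = 3.3300

Sum of squared deviations about the known mean: SS = (11.7−8)² + (7.5−8)² + (12.9−8)² = 37.95.
The Normal likelihood contributes (σ²)^(−n/2) exp(−SS/(2σ²)), so the posterior is Inverse-Gamma(α + n/2, β + SS/2) = Inverse-Gamma(6.5, 24.975).
The mode of Inverse-Gamma(a, b) is b/(a+1) = 24.975/7.5 ≈ 3.3300.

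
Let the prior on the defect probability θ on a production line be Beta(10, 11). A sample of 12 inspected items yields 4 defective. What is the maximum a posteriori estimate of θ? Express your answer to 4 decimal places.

θ̂_MAP = 0.4194

Prior: Beta(10, 11).
Data: 4 successes in 12 trials. The binomial likelihood contributes θ^4(1−θ)^8, so the posterior is Beta(10+4, 11+8) = Beta(14, 19).
For Beta(a, b) with a, b > 1 the mode is (a−1)/(a+b−2) = 13/31 ≈ 0.4194.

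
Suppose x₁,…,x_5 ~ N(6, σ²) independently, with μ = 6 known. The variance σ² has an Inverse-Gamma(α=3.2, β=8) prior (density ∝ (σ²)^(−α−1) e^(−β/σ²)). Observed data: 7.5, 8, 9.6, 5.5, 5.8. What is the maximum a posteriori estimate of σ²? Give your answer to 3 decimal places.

Sum of squared deviations about the known mean: SS = (7.5−6)² + (8−6)² + (9.6−6)² + (5.5−6)² + (5.8−6)² = 19.5.
The Normal likelihood contributes (σ²)^(−n/2) exp(−SS/(2σ²)), so the posterior is Inverse-Gamma(α + n/2, β + SS/2) = Inverse-Gamma(5.7, 17.75).
The mode of Inverse-Gamma(a, b) is b/(a+1) = 17.75/6.7 ≈ 2.649.

σ̂²_MAP = 2.649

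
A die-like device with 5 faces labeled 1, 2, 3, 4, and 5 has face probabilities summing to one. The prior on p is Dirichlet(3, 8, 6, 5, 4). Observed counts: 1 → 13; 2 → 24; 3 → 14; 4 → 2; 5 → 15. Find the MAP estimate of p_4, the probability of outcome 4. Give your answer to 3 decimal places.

MAP estimate: 0.067

The posterior is Dirichlet(αᵢ + nᵢ) = Dirichlet(16, 32, 20, 7, 19).
For a Dirichlet(a₁,…,a_K) with all aᵢ > 1, the mode has j-th component (aⱼ − 1)/(Σaᵢ − K).
Here Σaᵢ = 94 and K = 5, so p_4 = (7 − 1)/(94 − 5) = 6/89 ≈ 0.067.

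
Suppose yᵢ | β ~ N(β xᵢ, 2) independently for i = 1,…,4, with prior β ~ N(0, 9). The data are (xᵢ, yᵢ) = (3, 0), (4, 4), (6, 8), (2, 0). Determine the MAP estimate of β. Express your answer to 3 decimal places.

log p(β | y) = −Σ(yᵢ − βxᵢ)²/(2·2) − β²/(2·9) + const.
Setting the derivative to zero: Σxᵢ(yᵢ − βxᵢ)/2 − β/9 = 0, so β = Σxᵢyᵢ / (Σxᵢ² + σ²/τ²).
Σxᵢyᵢ = 3·0 + 4·4 + 6·8 + 2·0 = 64; Σxᵢ² = 65; σ²/τ² = 2/9.
β̂_MAP = 64 / (65 + 2/9) = 64/(587/9) = 576/587 ≈ 0.981.

β̂_MAP = 0.981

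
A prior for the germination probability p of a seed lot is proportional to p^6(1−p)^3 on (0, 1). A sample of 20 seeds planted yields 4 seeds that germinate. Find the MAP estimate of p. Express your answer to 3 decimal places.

The prior density ∝ p^6(1−p)^3 is the kernel of Beta(7, 4).
Data: 4 successes in 20 trials. The binomial likelihood contributes p^4(1−p)^16, so the posterior is Beta(7+4, 4+16) = Beta(11, 20).
For Beta(a, b) with a, b > 1 the mode is (a−1)/(a+b−2) = 10/29 ≈ 0.345.

p̂_MAP = 0.345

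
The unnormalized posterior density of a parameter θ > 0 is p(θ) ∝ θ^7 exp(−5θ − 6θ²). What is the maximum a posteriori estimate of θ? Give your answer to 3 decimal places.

θ̂_MAP = 0.583

ℓ'(θ) = 7/θ − 5 − 12θ. Setting this to zero and multiplying by θ: 12θ² + 5θ − 7 = 0.
θ = (−5 + √(5² + 4·12·7)) / (2·12) = (−5 + √361) / 24 = (−5 + 19)/24 = 7/12.
ℓ''(θ) = −7/θ² − 12 < 0, confirming a maximum.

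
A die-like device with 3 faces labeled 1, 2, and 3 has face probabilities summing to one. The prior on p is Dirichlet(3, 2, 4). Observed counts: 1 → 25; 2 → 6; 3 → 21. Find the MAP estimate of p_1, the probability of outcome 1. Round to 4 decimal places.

The posterior is Dirichlet(αᵢ + nᵢ) = Dirichlet(28, 8, 25).
For a Dirichlet(a₁,…,a_K) with all aᵢ > 1, the mode has j-th component (aⱼ − 1)/(Σaᵢ − K).
Here Σaᵢ = 61 and K = 3, so p_1 = (28 − 1)/(61 − 3) = 27/58 ≈ 0.4655.

MAP estimate: 0.4655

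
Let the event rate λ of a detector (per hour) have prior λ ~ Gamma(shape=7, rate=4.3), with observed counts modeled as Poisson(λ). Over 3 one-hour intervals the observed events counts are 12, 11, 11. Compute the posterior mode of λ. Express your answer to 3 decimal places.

Σxᵢ = 12+11+11 = 34, with n = 3.
Posterior ∝ λ^6e^(−4.3λ) · λ^34e^(−3λ) = λ^40e^(−7.3λ), i.e. Gamma(shape=41, rate=7.3).
The mode of a Gamma(a, b) with a ≥ 1 (shape–rate) is (a−1)/b = 40/7.3 ≈ 5.479.

λ̂_MAP = 5.479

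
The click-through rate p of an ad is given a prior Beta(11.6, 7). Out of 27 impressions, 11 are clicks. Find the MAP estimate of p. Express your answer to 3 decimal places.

Prior: Beta(11.6, 7).
Data: 11 successes in 27 trials. The binomial likelihood contributes p^11(1−p)^16, so the posterior is Beta(11.6+11, 7+16) = Beta(22.6, 23).
For Beta(a, b) with a, b > 1 the mode is (a−1)/(a+b−2) = 21.6/43.6 ≈ 0.495.

p̂_MAP = 0.495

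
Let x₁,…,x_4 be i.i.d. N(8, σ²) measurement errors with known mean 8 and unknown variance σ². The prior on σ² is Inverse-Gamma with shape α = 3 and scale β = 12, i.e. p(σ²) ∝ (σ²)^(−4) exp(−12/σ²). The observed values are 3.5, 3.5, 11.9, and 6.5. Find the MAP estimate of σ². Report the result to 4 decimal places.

Sum of squared deviations about the known mean: SS = (3.5−8)² + (3.5−8)² + (11.9−8)² + (6.5−8)² = 57.96.
The Normal likelihood contributes (σ²)^(−n/2) exp(−SS/(2σ²)), so the posterior is Inverse-Gamma(α + n/2, β + SS/2) = Inverse-Gamma(5, 40.98).
The mode of Inverse-Gamma(a, b) is b/(a+1) = 40.98/6 ≈ 6.8300.

σ̂²_MAP = 6.8300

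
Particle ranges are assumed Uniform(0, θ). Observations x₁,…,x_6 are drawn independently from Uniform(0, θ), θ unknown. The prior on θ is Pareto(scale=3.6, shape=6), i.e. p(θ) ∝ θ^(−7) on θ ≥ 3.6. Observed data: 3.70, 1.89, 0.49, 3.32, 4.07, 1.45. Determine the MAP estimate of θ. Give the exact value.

The Uniform(0, θ) likelihood is θ^(−n) for θ ≥ max(xᵢ), zero otherwise. Here max(xᵢ) = 4.07.
Posterior ∝ θ^(−7) · θ^(−6) = θ^(−13) on θ ≥ max(3.6, 4.07) = 4.07.
This density is strictly decreasing in θ, so the posterior mode lies at the lower boundary of the support.

θ̂_MAP = 4.07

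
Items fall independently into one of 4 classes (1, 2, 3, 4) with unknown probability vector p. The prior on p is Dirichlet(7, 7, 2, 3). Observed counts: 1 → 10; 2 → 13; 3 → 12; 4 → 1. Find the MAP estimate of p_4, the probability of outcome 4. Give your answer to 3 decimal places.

MAP estimate: 0.059

The posterior is Dirichlet(αᵢ + nᵢ) = Dirichlet(17, 20, 14, 4).
For a Dirichlet(a₁,…,a_K) with all aᵢ > 1, the mode has j-th component (aⱼ − 1)/(Σaᵢ − K).
Here Σaᵢ = 55 and K = 4, so p_4 = (4 − 1)/(55 − 4) = 3/51 ≈ 0.059.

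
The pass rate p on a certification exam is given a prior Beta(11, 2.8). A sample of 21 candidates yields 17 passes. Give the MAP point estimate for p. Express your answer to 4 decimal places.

p̂_MAP = 0.8232

Prior: Beta(11, 2.8).
Data: 17 successes in 21 trials. The binomial likelihood contributes p^17(1−p)^4, so the posterior is Beta(11+17, 2.8+4) = Beta(28, 6.8).
For Beta(a, b) with a, b > 1 the mode is (a−1)/(a+b−2) = 27/32.8 ≈ 0.8232.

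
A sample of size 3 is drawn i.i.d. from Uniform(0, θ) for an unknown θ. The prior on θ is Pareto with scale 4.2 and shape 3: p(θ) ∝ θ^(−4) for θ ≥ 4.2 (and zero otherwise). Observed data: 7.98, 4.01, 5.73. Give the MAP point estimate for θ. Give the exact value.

The Uniform(0, θ) likelihood is θ^(−n) for θ ≥ max(xᵢ), zero otherwise. Here max(xᵢ) = 7.98.
Posterior ∝ θ^(−4) · θ^(−3) = θ^(−7) on θ ≥ max(4.2, 7.98) = 7.98.
This density is strictly decreasing in θ, so the posterior mode lies at the lower boundary of the support.

θ̂_MAP = 7.98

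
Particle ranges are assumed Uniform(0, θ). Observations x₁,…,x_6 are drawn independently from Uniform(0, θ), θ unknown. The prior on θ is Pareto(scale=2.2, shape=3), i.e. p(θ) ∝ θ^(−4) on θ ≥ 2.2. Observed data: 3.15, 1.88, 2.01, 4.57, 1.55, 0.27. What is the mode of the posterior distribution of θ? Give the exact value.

θ̂_MAP = 4.57

The Uniform(0, θ) likelihood is θ^(−n) for θ ≥ max(xᵢ), zero otherwise. Here max(xᵢ) = 4.57.
Posterior ∝ θ^(−4) · θ^(−6) = θ^(−10) on θ ≥ max(2.2, 4.57) = 4.57.
This density is strictly decreasing in θ, so the posterior mode lies at the lower boundary of the support.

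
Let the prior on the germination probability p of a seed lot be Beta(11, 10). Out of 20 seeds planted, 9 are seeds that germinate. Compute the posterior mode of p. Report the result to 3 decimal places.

Prior: Beta(11, 10).
Data: 9 successes in 20 trials. The binomial likelihood contributes p^9(1−p)^11, so the posterior is Beta(11+9, 10+11) = Beta(20, 21).
For Beta(a, b) with a, b > 1 the mode is (a−1)/(a+b−2) = 19/39 ≈ 0.487.

p̂_MAP = 0.487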